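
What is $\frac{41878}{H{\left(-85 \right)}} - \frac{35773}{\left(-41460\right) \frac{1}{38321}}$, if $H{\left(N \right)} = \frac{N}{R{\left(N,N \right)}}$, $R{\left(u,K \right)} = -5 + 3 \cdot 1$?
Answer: $\frac{23999076013}{704820} \approx 34050.0$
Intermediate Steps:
$R{\left(u,K \right)} = -2$ ($R{\left(u,K \right)} = -5 + 3 = -2$)
$H{\left(N \right)} = - \frac{N}{2}$ ($H{\left(N \right)} = \frac{N}{-2} = N \left(- \frac{1}{2}\right) = - \frac{N}{2}$)
$\frac{41878}{H{\left(-85 \right)}} - \frac{35773}{\left(-41460\right) \frac{1}{38321}} = \frac{41878}{\left(- \frac{1}{2}\right) \left(-85\right)} - \frac{35773}{\left(-41460\right) \frac{1}{38321}} = \frac{41878}{\frac{85}{2}} - \frac{35773}{\left(-41460\right) \frac{1}{38321}} = 41878 \cdot \frac{2}{85} - \frac{35773}{- \frac{41460}{38321}} = \frac{83756}{85} - - \frac{1370857133}{41460} = \frac{83756}{85} + \frac{1370857133}{41460} = \frac{23999076013}{704820}$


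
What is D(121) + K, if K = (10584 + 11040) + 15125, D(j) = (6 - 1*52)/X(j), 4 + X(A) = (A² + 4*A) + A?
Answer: 280064106/7621 ≈ 36749.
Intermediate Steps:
X(A) = -4 + A² + 5*A (X(A) = -4 + ((A² + 4*A) + A) = -4 + (A² + 5*A) = -4 + A² + 5*A)
D(j) = -46/(-4 + j² + 5*j) (D(j) = (6 - 1*52)/(-4 + j² + 5*j) = (6 - 52)/(-4 + j² + 5*j) = -46/(-4 + j² + 5*j))
K = 36749 (K = 21624 + 15125 = 36749)
D(121) + K = -46/(-4 + 121² + 5*121) + 36749 = -46/(-4 + 14641 + 605) + 36749 = -46/15242 + 36749 = -46*1/15242 + 36749 = -23/7621 + 36749 = 280064106/7621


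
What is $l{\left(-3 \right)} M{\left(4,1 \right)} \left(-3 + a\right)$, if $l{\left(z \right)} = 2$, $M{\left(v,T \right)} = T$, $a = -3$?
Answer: $-12$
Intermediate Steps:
$l{\left(-3 \right)} M{\left(4,1 \right)} \left(-3 + a\right) = 2 \cdot 1 \left(-3 - 3\right) = 2 \left(-6\right) = -12$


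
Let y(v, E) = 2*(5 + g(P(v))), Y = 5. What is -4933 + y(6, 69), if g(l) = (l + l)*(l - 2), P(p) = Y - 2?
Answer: -4911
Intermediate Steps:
P(p) = 3 (P(p) = 5 - 2 = 3)
g(l) = 2*l*(-2 + l) (g(l) = (2*l)*(-2 + l) = 2*l*(-2 + l))
y(v, E) = 22 (y(v, E) = 2*(5 + 2*3*(-2 + 3)) = 2*(5 + 2*3*1) = 2*(5 + 6) = 2*11 = 22)
-4933 + y(6, 69) = -4933 + 22 = -4911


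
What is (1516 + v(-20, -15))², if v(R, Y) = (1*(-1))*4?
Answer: 2286144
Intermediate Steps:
v(R, Y) = -4 (v(R, Y) = -1*4 = -4)
(1516 + v(-20, -15))² = (1516 - 4)² = 1512² = 2286144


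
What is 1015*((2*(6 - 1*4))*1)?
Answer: 4060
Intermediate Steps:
1015*((2*(6 - 1*4))*1) = 1015*((2*(6 - 4))*1) = 1015*((2*2)*1) = 1015*(4*1) = 1015*4 = 4060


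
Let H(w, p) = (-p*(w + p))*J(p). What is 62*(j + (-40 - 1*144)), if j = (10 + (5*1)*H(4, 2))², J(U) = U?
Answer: 738792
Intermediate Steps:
H(w, p) = -p²*(p + w) (H(w, p) = (-p*(w + p))*p = (-p*(p + w))*p = -p²*(p + w))
j = 12100 (j = (10 + (5*1)*(2²*(-1*2 - 1*4)))² = (10 + 5*(4*(-2 - 4)))² = (10 + 5*(4*(-6)))² = (10 + 5*(-24))² = (10 - 120)² = (-110)² = 12100)
62*(j + (-40 - 1*144)) = 62*(12100 + (-40 - 1*144)) = 62*(12100 + (-40 - 144)) = 62*(12100 - 184) = 62*11916 = 738792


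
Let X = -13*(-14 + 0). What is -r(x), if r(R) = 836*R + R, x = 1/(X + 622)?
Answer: -279/268 ≈ -1.0410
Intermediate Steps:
X = 182 (X = -13*(-14) = 182)
x = 1/804 (x = 1/(182 + 622) = 1/804 ≈ 0.0012438)
r(R) = 837*R
-r(x) = -837/804 = -1*279/268 = -279/268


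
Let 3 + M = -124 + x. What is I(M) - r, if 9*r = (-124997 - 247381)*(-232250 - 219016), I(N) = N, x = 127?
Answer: -18671281172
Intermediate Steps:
M = 0 (M = -3 + (-124 + 127) = -3 + 3 = 0)
r = 18671281172 (r = ((-124997 - 247381)*(-232250 - 219016))/9 = (-372378*(-451266))/9 = (⅑)*168041530548 = 18671281172)
I(M) - r = 0 - 1*18671281172 = 0 - 18671281172 = -18671281172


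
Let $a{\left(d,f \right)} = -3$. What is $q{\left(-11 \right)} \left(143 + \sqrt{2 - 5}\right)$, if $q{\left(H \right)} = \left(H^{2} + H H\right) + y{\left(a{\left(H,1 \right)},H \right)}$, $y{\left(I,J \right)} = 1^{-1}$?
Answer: $34749 + 243 i \sqrt{3} \approx 34749.0 + 420.89 i$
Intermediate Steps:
$y{\left(I,J \right)} = 1$
$q{\left(H \right)} = 1 + 2 H^{2}$ ($q{\left(H \right)} = \left(H^{2} + H H\right) + 1 = \left(H^{2} + H^{2}\right) + 1 = 2 H^{2} + 1 = 1 + 2 H^{2}$)
$q{\left(-11 \right)} \left(143 + \sqrt{2 - 5}\right) = \left(1 + 2 \left(-11\right)^{2}\right) \left(143 + \sqrt{2 - 5}\right) = \left(1 + 2 \cdot 121\right) \left(143 + \sqrt{-3}\right) = \left(1 + 242\right) \left(143 + i \sqrt{3}\right) = 243 \left(143 + i \sqrt{3}\right) = 34749 + 243 i \sqrt{3}$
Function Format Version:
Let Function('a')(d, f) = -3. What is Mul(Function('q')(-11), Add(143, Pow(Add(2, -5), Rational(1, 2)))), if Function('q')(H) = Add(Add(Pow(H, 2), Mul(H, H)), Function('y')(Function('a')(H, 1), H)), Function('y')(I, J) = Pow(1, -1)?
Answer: Add(34749, Mul(243, I, Pow(3, Rational(1, 2)))) ≈ Add(34749., Mul(420.89, I))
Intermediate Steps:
Function('y')(I, J) = 1
Function('q')(H) = Add(1, Mul(2, Pow(H, 2))) (Function('q')(H) = Add(Add(Pow(H, 2), Mul(H, H)), 1) = Add(Add(Pow(H, 2), Pow(H, 2)), 1) = Add(Mul(2, Pow(H, 2)), 1) = Add(1, Mul(2, Pow(H, 2))))
Mul(Function('q')(-11), Add(143, Pow(Add(2, -5), Rational(1, 2)))) = Mul(Add(1, Mul(2, Pow(-11, 2))), Add(143, Pow(Add(2, -5), Rational(1, 2)))) = Mul(Add(1, Mul(2, 121)), Add(143, Pow(-3, Rational(1, 2)))) = Mul(Add(1, 242), Add(143, Mul(I, Pow(3, Rational(1, 2))))) = Mul(243, Add(143, Mul(I, Pow(3, Rational(1, 2))))) = Add(34749, Mul(243, I, Pow(3, Rational(1, 2))))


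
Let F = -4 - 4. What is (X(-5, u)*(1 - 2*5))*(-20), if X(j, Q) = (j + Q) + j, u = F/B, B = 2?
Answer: -2520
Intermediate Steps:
F = -8
u = -4 (u = -8/2 = -8*½ = -4)
X(j, Q) = Q + 2*j (X(j, Q) = (Q + j) + j = Q + 2*j)
(X(-5, u)*(1 - 2*5))*(-20) = ((-4 + 2*(-5))*(1 - 2*5))*(-20) = ((-4 - 10)*(1 - 10))*(-20) = -14*(-9)*(-20) = 126*(-20) = -2520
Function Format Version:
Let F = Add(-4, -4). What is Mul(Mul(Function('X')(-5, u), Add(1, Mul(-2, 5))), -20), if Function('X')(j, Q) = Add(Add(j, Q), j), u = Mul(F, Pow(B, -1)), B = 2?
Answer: -2520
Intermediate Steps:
F = -8
u = -4 (u = Mul(-8, Pow(2, -1)) = Mul(-8, Rational(1, 2)) = -4)
Function('X')(j, Q) = Add(Q, Mul(2, j)) (Function('X')(j, Q) = Add(Add(Q, j), j) = Add(Q, Mul(2, j)))
Mul(Mul(Function('X')(-5, u), Add(1, Mul(-2, 5))), -20) = Mul(Mul(Add(-4, Mul(2, -5)), Add(1, Mul(-2, 5))), -20) = Mul(Mul(Add(-4, -10), Add(1, -10)), -20) = Mul(Mul(-14, -9), -20) = Mul(126, -20) = -2520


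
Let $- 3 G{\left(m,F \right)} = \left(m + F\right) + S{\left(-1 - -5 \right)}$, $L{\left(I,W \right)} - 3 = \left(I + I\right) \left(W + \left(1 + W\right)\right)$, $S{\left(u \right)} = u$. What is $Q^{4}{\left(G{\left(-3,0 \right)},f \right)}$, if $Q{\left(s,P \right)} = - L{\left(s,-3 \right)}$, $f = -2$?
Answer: $\frac{130321}{81} \approx 1608.9$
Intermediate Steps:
$L{\left(I,W \right)} = 3 + 2 I \left(1 + 2 W\right)$ ($L{\left(I,W \right)} = 3 + \left(I + I\right) \left(W + \left(1 + W\right)\right) = 3 + 2 I \left(1 + 2 W\right)$)
$G{\left(m,F \right)} = - \frac{4}{3} - \frac{F}{3} - \frac{m}{3}$ ($G{\left(m,F \right)} = - \frac{\left(m + F\right) - -4}{3} = - \frac{\left(F + m\right) + \left(-1 + 5\right)}{3} = - \frac{\left(F + m\right) + 4}{3} = - \frac{4 + F + m}{3} = - \frac{4}{3} - \frac{F}{3} - \frac{m}{3}$)
$Q{\left(s,P \right)} = -3 + 10 s$ ($Q{\left(s,P \right)} = - (3 + 2 s + 4 s \left(-3\right)) = - (3 + 2 s - 12 s) = - (3 - 10 s) = -3 + 10 s$)
$Q^{4}{\left(G{\left(-3,0 \right)},f \right)} = \left(-3 + 10 \left(- \frac{4}{3} - 0 - -1\right)\right)^{4} = \left(-3 + 10 \left(- \frac{4}{3} + 0 + 1\right)\right)^{4} = \left(-3 + 10 \left(- \frac{1}{3}\right)\right)^{4} = \left(-3 - \frac{10}{3}\right)^{4} = \left(- \frac{19}{3}\right)^{4} = \frac{130321}{81}$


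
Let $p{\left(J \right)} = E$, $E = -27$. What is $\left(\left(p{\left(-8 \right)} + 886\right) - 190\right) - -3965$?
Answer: $4634$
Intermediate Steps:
$p{\left(J \right)} = -27$
$\left(\left(p{\left(-8 \right)} + 886\right) - 190\right) - -3965 = \left(\left(-27 + 886\right) - 190\right) - -3965 = \left(859 - 190\right) + 3965 = 669 + 3965 = 4634$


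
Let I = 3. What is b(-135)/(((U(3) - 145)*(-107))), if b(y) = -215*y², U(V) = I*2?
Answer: -3918375/14873 ≈ -263.46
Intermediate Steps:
U(V) = 6 (U(V) = 3*2 = 6)
b(-135)/(((U(3) - 145)*(-107))) = (-215*(-135)²)/(((6 - 145)*(-107))) = (-215*18225)/((-139*(-107))) = -3918375/14873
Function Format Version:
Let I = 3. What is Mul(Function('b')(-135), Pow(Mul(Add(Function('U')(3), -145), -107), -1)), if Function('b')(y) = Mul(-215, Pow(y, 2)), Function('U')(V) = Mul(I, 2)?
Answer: Rational(-3918375, 14873) ≈ -263.46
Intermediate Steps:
Function('U')(V) = 6 (Function('U')(V) = Mul(3, 2) = 6)
Mul(Function('b')(-135), Pow(Mul(Add(Function('U')(3), -145), -107), -1)) = Mul(Mul(-215, Pow(-135, 2)), Pow(Mul(Add(6, -145), -107), -1)) = Mul(Mul(-215, 18225), Pow(Mul(-139, -107), -1)) = Mul(-3918375, Pow(14873, -1)) = Mul(-3918375, Rational(1, 14873)) = Rational(-3918375, 14873)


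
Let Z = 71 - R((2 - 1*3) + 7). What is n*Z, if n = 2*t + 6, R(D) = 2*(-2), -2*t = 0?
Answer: 450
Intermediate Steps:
t = 0 (t = -1/2*0 = 0)
R(D) = -4
n = 6 (n = 2*0 + 6 = 0 + 6 = 6)
Z = 75 (Z = 71 - 1*(-4) = 71 + 4 = 75)
n*Z = 6*75 = 450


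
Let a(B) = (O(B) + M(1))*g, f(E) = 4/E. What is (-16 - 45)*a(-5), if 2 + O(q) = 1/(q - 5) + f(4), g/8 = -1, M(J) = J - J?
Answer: -2684/5 ≈ -536.80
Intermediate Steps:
M(J) = 0
g = -8 (g = 8*(-1) = -8)
O(q) = -1 + 1/(-5 + q) (O(q) = -2 + (1/(q - 5) + 4/4) = -2 + (1/(-5 + q) + 4*(¼)) = -2 + (1/(-5 + q) + 1) = -2 + (1 + 1/(-5 + q)) = -1 + 1/(-5 + q))
a(B) = -8*(6 - B)/(-5 + B) (a(B) = ((6 - B)/(-5 + B) + 0)*(-8) = ((6 - B)/(-5 + B))*(-8) = -8*(6 - B)/(-5 + B))
(-16 - 45)*a(-5) = (-16 - 45)*(8*(-6 - 5)/(-5 - 5)) = -488*(-11)/(-10) = -488*(-1)*(-11)/10 = -61*44/5 = -2684/5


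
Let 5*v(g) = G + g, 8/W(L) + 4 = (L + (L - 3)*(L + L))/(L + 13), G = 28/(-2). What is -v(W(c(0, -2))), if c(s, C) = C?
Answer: 226/65 ≈ 3.4769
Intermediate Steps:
G = -14 (G = 28*(-½) = -14)
W(L) = 8/(-4 + (L + 2*L*(-3 + L))/(13 + L)) (W(L) = 8/(-4 + (L + (L - 3)*(L + L))/(L + 13)) = 8/(-4 + (L + (-3 + L)*(2*L))/(13 + L)) = 8/(-4 + (L + 2*L*(-3 + L))/(13 + L)))
v(g) = -14/5 + g/5 (v(g) = (-14 + g)/5 = -14/5 + g/5)
-v(W(c(0, -2))) = -(-14/5 + (8*(13 - 2)/(-52 - 9*(-2) + 2*(-2)²))/5) = -(-14/5 + (8*11/(-52 + 18 + 2*4))/5) = -(-14/5 + (8*11/(-52 + 18 + 8))/5) = -(-14/5 + (8*11/(-26))/5) = -(-14/5 + (8*(-1/26)*11)/5) = -(-14/5 + (⅕)*(-44/13)) = -(-14/5 - 44/65) = -1*(-226/65) = 226/65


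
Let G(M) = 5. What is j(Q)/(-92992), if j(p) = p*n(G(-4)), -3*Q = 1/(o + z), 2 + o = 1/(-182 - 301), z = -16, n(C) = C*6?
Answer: -483/80856544 ≈ -5.9735e-6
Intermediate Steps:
n(C) = 6*C
o = -967/483 (o = -2 + 1/(-182 - 301) = -2 + 1/(-483) = -2 - 1/483 = -967/483 ≈ -2.0021)
Q = 161/8695 (Q = -1/(3*(-967/483 - 16)) = -1/(3*(-8695/483)) = -⅓*(-483/8695) = 161/8695 ≈ 0.018516)
j(p) = 30*p (j(p) = p*(6*5) = p*30 = 30*p)
j(Q)/(-92992) = (30*(161/8695))/(-92992) = (966/1739)*(-1/92992) = -483/80856544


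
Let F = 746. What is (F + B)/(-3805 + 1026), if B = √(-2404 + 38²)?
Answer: -746/2779 - 8*I*√15/2779 ≈ -0.26844 - 0.011149*I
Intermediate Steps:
B = 8*I*√15 (B = √(-2404 + 1444) = √(-960) = 8*I*√15 ≈ 30.984*I)
(F + B)/(-3805 + 1026) = (746 + 8*I*√15)/(-3805 + 1026) = (746 + 8*I*√15)/(-2779) = (746 + 8*I*√15)*(-1/2779) = -746/2779 - 8*I*√15/2779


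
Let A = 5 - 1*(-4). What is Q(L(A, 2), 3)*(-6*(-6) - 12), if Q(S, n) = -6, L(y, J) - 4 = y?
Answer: -144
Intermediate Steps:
A = 9 (A = 5 + 4 = 9)
L(y, J) = 4 + y
Q(L(A, 2), 3)*(-6*(-6) - 12) = -6*(-6*(-6) - 12) = -6*(36 - 12) = -6*24 = -144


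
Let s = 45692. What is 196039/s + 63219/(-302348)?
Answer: 3523962314/863430301 ≈ 4.0814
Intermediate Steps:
196039/s + 63219/(-302348) = 196039/45692 + 63219/(-302348) = 196039*(1/45692) + 63219*(-1/302348) = 196039/45692 - 63219/302348 = 3523962314/863430301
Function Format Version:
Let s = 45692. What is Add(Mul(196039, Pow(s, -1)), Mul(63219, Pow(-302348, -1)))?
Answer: Rational(3523962314, 863430301) ≈ 4.0814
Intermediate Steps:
Add(Mul(196039, Pow(s, -1)), Mul(63219, Pow(-302348, -1))) = Add(Mul(196039, Pow(45692, -1)), Mul(63219, Pow(-302348, -1))) = Add(Mul(196039, Rational(1, 45692)), Mul(63219, Rational(-1, 302348))) = Add(Rational(196039, 45692), Rational(-63219, 302348)) = Rational(3523962314, 863430301)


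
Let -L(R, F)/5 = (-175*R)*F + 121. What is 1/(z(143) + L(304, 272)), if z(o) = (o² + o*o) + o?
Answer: 1/72392436 ≈ 1.3814e-8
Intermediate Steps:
z(o) = o + 2*o² (z(o) = (o² + o²) + o = 2*o² + o = o + 2*o²)
L(R, F) = -605 + 875*F*R (L(R, F) = -5*((-175*R)*F + 121) = -5*(-175*F*R + 121) = -5*(121 - 175*F*R) = -605 + 875*F*R)
1/(z(143) + L(304, 272)) = 1/(143*(1 + 2*143) + (-605 + 875*272*304)) = 1/(143*(1 + 286) + (-605 + 72352000)) = 1/(143*287 + 72351395) = 1/(41041 + 72351395) = 1/72392436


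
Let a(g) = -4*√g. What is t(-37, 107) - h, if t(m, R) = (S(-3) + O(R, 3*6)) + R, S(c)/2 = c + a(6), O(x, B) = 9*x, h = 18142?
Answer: -17078 - 8*√6 ≈ -17098.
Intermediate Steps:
S(c) = -8*√6 + 2*c (S(c) = 2*(c - 4*√6) = -8*√6 + 2*c)
t(m, R) = -6 - 8*√6 + 10*R (t(m, R) = ((-8*√6 + 2*(-3)) + 9*R) + R = ((-8*√6 - 6) + 9*R) + R = ((-6 - 8*√6) + 9*R) + R = (-6 - 8*√6 + 9*R) + R = -6 - 8*√6 + 10*R)
t(-37, 107) - h = (-6 - 8*√6 + 10*107) - 1*18142 = (-6 - 8*√6 + 1070) - 18142 = (1064 - 8*√6) - 18142 = -17078 - 8*√6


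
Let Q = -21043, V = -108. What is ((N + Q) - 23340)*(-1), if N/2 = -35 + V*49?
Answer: 55037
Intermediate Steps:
N = -10654 (N = 2*(-35 - 108*49) = 2*(-35 - 5292) = 2*(-5327) = -10654)
((N + Q) - 23340)*(-1) = ((-10654 - 21043) - 23340)*(-1) = (-31697 - 23340)*(-1) = -55037*(-1) = 55037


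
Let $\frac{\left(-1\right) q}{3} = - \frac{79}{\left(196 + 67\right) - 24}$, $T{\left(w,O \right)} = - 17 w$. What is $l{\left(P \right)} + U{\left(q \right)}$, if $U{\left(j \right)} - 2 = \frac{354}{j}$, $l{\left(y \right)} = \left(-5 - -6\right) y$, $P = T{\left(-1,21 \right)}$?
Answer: $\frac{29703}{79} \approx 375.99$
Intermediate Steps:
$P = 17$ ($P = \left(-17\right) \left(-1\right) = 17$)
$l{\left(y \right)} = y$ ($l{\left(y \right)} = \left(-5 + 6\right) y = 1 y = y$)
$q = \frac{237}{239}$ ($q = - 3 \left(- \frac{79}{\left(196 + 67\right) - 24}\right) = - 3 \left(- \frac{79}{263 - 24}\right) = - 3 \left(- \frac{79}{239}\right) = - 3 \left(\left(-79\right) \frac{1}{239}\right) = \left(-3\right) \left(- \frac{79}{239}\right) = \frac{237}{239} \approx 0.99163$)
$U{\left(j \right)} = 2 + \frac{354}{j}$
$l{\left(P \right)} + U{\left(q \right)} = 17 + \left(2 + \frac{354}{\frac{237}{239}}\right) = 17 + \left(2 + 354 \cdot \frac{239}{237}\right) = 17 + \left(2 + \frac{28202}{79}\right) = 17 + \frac{28360}{79} = \frac{29703}{79}$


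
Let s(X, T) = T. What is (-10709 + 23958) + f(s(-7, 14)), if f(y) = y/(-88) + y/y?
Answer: 582993/44 ≈ 13250.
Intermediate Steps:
f(y) = 1 - y/88 (f(y) = y*(-1/88) + 1 = -y/88 + 1 = 1 - y/88)
(-10709 + 23958) + f(s(-7, 14)) = (-10709 + 23958) + (1 - 1/88*14) = 13249 + (1 - 7/44) = 13249 + 37/44 = 582993/44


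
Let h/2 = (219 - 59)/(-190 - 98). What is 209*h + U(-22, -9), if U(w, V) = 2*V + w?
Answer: -2450/9 ≈ -272.22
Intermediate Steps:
U(w, V) = w + 2*V
h = -10/9 (h = 2*((219 - 59)/(-190 - 98)) = 2*(160/(-288)) = 2*(160*(-1/288)) = 2*(-5/9) = -10/9 ≈ -1.1111)
209*h + U(-22, -9) = 209*(-10/9) + (-22 + 2*(-9)) = -2090/9 + (-22 - 18) = -2090/9 - 40 = -2450/9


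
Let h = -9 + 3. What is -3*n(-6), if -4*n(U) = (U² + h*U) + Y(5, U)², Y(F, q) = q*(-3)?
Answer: 297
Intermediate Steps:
Y(F, q) = -3*q
h = -6
n(U) = -5*U²/2 + 3*U/2 (n(U) = -((U² - 6*U) + (-3*U)²)/4 = -((U² - 6*U) + 9*U²)/4 = -(-6*U + 10*U²)/4 = -5*U²/2 + 3*U/2)
-3*n(-6) = -3*(-6)*(3 - 5*(-6))/2 = -3*(-6)*(3 + 30)/2 = -3*(-6)*33/2 = -3*(-99) = 297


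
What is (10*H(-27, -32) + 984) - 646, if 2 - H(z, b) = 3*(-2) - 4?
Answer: 458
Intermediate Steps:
H(z, b) = 12 (H(z, b) = 2 - (3*(-2) - 4) = 2 - (-6 - 4) = 2 - 1*(-10) = 2 + 10 = 12)
(10*H(-27, -32) + 984) - 646 = (10*12 + 984) - 646 = (120 + 984) - 646 = 1104 - 646 = 458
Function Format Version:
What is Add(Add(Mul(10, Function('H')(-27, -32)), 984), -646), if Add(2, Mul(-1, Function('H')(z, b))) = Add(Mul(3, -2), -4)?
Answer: 458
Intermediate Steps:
Function('H')(z, b) = 12 (Function('H')(z, b) = Add(2, Mul(-1, Add(Mul(3, -2), -4))) = Add(2, Mul(-1, Add(-6, -4))) = Add(2, Mul(-1, -10)) = Add(2, 10) = 12)
Add(Add(Mul(10, Function('H')(-27, -32)), 984), -646) = Add(Add(Mul(10, 12), 984), -646) = Add(Add(120, 984), -646) = Add(1104, -646) = 458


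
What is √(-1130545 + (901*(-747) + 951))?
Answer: I*√1802641 ≈ 1342.6*I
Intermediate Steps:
√(-1130545 + (901*(-747) + 951)) = √(-1130545 + (-673047 + 951)) = √(-1130545 - 672096) = √(-1802641) = I*√1802641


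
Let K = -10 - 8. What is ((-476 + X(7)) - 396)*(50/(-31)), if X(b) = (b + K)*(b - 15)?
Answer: 39200/31 ≈ 1264.5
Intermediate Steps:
K = -18
X(b) = (-18 + b)*(-15 + b) (X(b) = (b - 18)*(b - 15) = (-18 + b)*(-15 + b))
((-476 + X(7)) - 396)*(50/(-31)) = ((-476 + (270 + 7² - 33*7)) - 396)*(50/(-31)) = ((-476 + (270 + 49 - 231)) - 396)*(50*(-1/31)) = ((-476 + 88) - 396)*(-50/31) = (-388 - 396)*(-50/31) = -784*(-50/31) = 39200/31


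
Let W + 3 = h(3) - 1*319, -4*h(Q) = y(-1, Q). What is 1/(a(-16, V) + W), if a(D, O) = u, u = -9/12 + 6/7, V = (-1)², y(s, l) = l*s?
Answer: -7/2248 ≈ -0.0031139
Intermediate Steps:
V = 1
u = 3/28 (u = -9*1/12 + 6*(⅐) = -¾ + 6/7 = 3/28 ≈ 0.10714)
h(Q) = Q/4 (h(Q) = -Q*(-1)/4 = -(-1)*Q/4 = Q/4)
a(D, O) = 3/28
W = -1285/4 (W = -3 + ((¼)*3 - 1*319) = -3 + (¾ - 319) = -3 - 1273/4 = -1285/4 ≈ -321.25)
1/(a(-16, V) + W) = 1/(3/28 - 1285/4) = 1/(-2248/7) = -7/2248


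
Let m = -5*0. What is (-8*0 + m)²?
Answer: 0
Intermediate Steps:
m = 0
(-8*0 + m)² = (-8*0 + 0)² = (0 + 0)² = 0² = 0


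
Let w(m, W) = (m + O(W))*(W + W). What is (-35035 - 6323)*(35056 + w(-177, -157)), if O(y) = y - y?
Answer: -3748440972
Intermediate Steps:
O(y) = 0
w(m, W) = 2*W*m (w(m, W) = (m + 0)*(W + W) = m*(2*W) = 2*W*m)
(-35035 - 6323)*(35056 + w(-177, -157)) = (-35035 - 6323)*(35056 + 2*(-157)*(-177)) = -41358*(35056 + 55578) = -41358*90634 = -3748440972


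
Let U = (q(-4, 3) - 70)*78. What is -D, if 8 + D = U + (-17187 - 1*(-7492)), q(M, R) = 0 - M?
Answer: 14851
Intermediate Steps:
q(M, R) = -M
U = -5148 (U = (-1*(-4) - 70)*78 = (4 - 70)*78 = -66*78 = -5148)
D = -14851 (D = -8 + (-5148 + (-17187 - 1*(-7492))) = -8 + (-5148 + (-17187 + 7492)) = -8 + (-5148 - 9695) = -8 - 14843 = -14851)
-D = -1*(-14851) = 14851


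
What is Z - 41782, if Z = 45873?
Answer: 4091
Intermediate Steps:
Z - 41782 = 45873 - 41782 = 4091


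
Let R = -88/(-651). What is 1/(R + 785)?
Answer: 651/511123 ≈ 0.0012737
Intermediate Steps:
R = 88/651 (R = -88*(-1/651) = 88/651 ≈ 0.13518)
1/(R + 785) = 1/(88/651 + 785) = 1/(511123/651) = 651/511123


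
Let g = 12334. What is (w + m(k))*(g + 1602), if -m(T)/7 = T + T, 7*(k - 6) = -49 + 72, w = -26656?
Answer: -373289696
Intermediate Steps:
k = 65/7 (k = 6 + (-49 + 72)/7 = 6 + (⅐)*23 = 6 + 23/7 = 65/7 ≈ 9.2857)
m(T) = -14*T (m(T) = -7*(T + T) = -14*T)
(w + m(k))*(g + 1602) = (-26656 - 14*65/7)*(12334 + 1602) = (-26656 - 130)*13936 = -26786*13936 = -373289696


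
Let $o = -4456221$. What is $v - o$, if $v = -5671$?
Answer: $4450550$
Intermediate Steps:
$v - o = -5671 - -4456221 = -5671 + 4456221 = 4450550$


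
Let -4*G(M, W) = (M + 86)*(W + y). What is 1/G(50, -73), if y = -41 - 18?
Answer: 1/4488 ≈ 0.00022282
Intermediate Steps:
y = -59
G(M, W) = -(-59 + W)*(86 + M)/4 (G(M, W) = -(M + 86)*(W - 59)/4 = -(86 + M)*(-59 + W)/4 = -(-59 + W)*(86 + M)/4)
1/G(50, -73) = 1/(2537/2 - 43/2*(-73) + (59/4)*50 - ¼*50*(-73)) = 1/(2537/2 + 3139/2 + 1475/2 + 1825/2) = 1/4488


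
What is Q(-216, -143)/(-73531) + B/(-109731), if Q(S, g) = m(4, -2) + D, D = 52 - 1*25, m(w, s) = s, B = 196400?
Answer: -14444231675/8068630161 ≈ -1.7902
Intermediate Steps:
D = 27 (D = 52 - 25 = 27)
Q(S, g) = 25 (Q(S, g) = -2 + 27 = 25)
Q(-216, -143)/(-73531) + B/(-109731) = 25/(-73531) + 196400/(-109731) = 25*(-1/73531) + 196400*(-1/109731) = -25/73531 - 196400/109731 = -14444231675/8068630161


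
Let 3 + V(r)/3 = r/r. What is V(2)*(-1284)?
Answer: 7704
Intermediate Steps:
V(r) = -6 (V(r) = -9 + 3*(r/r) = -9 + 3*1 = -9 + 3 = -6)
V(2)*(-1284) = -6*(-1284) = 7704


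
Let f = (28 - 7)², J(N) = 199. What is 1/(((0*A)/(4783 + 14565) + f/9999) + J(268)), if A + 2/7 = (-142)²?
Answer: 1111/221138 ≈ 0.0050240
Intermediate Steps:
A = 141146/7 (A = -2/7 + (-142)² = -2/7 + 20164 = 141146/7 ≈ 20164.)
f = 441 (f = 21² = 441)
1/(((0*A)/(4783 + 14565) + f/9999) + J(268)) = 1/(((0*(141146/7))/(4783 + 14565) + 441/9999) + 199) = 1/((0/19348 + 441*(1/9999)) + 199) = 1/((0*(1/19348) + 49/1111) + 199) = 1/((0 + 49/1111) + 199) = 1/(49/1111 + 199) = 1/(221138/1111) = 1111/221138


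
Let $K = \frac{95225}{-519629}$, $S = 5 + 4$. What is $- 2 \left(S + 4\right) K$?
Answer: $\frac{2475850}{519629} \approx 4.7646$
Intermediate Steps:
$S = 9$
$K = - \frac{95225}{519629}$ ($K = 95225 \left(- \frac{1}{519629}\right) = - \frac{95225}{519629} \approx -0.18326$)
$- 2 \left(S + 4\right) K = - \frac{2 \left(9 + 4\right) \left(-95225\right)}{519629} = - \frac{2 \cdot 13 \left(-95225\right)}{519629} = - \frac{26 \left(-95225\right)}{519629} = \left(-1\right) \left(- \frac{2475850}{519629}\right) = \frac{2475850}{519629}$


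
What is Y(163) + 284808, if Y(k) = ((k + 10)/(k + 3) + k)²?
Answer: 8589696609/27556 ≈ 3.1172e+5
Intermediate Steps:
Y(k) = (k + (10 + k)/(3 + k))² (Y(k) = ((10 + k)/(3 + k) + k)² = (k + (10 + k)/(3 + k))²)
Y(163) + 284808 = (10 + 163² + 4*163)²/(3 + 163)² + 284808 = (10 + 26569 + 652)²/166² + 284808 = (1/27556)*27231² + 284808 = (1/27556)*741527361 + 284808 = 741527361/27556 + 284808 = 8589696609/27556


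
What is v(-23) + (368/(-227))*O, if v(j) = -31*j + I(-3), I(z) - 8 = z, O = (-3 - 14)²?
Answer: 56634/227 ≈ 249.49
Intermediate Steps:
O = 289 (O = (-17)² = 289)
I(z) = 8 + z
v(j) = 5 - 31*j (v(j) = -31*j + (8 - 3) = -31*j + 5 = 5 - 31*j)
v(-23) + (368/(-227))*O = (5 - 31*(-23)) + (368/(-227))*289 = (5 + 713) + (368*(-1/227))*289 = 718 - 368/227*289 = 718 - 106352/227 = 56634/227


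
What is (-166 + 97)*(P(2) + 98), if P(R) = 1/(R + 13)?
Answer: -33833/5 ≈ -6766.6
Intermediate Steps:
P(R) = 1/(13 + R)
(-166 + 97)*(P(2) + 98) = (-166 + 97)*(1/(13 + 2) + 98) = -69*(1/15 + 98) = -69*1471/15 = -33833/5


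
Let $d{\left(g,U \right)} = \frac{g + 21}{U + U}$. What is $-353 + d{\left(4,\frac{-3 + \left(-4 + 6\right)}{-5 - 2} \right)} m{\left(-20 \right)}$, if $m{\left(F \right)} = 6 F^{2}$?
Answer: $209647$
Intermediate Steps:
$d{\left(g,U \right)} = \frac{21 + g}{2 U}$
$-353 + d{\left(4,\frac{-3 + \left(-4 + 6\right)}{-5 - 2} \right)} m{\left(-20 \right)} = -353 + \frac{21 + 4}{2 \frac{-3 + \left(-4 + 6\right)}{-5 - 2}} \cdot 6 \left(-20\right)^{2} = -353 + \frac{1}{2} \frac{1}{\left(-3 + 2\right) \frac{1}{-7}} \cdot 25 \cdot 6 \cdot 400 = -353 + \frac{1}{2} \frac{1}{\left(-1\right) \left(- \frac{1}{7}\right)} 25 \cdot 2400 = -353 + \frac{1}{2} \frac{1}{\frac{1}{7}} \cdot 25 \cdot 2400 = -353 + \frac{1}{2} \cdot 7 \cdot 25 \cdot 2400 = -353 + \frac{175}{2} \cdot 2400 = -353 + 210000 = 209647$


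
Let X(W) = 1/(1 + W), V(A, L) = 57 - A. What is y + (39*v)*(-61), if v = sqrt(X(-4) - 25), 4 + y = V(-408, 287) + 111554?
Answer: 112015 - 1586*I*sqrt(57) ≈ 1.1202e+5 - 11974.0*I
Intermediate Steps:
y = 112015 (y = -4 + ((57 - 1*(-408)) + 111554) = -4 + ((57 + 408) + 111554) = -4 + (465 + 111554) = -4 + 112019 = 112015)
v = 2*I*sqrt(57)/3 (v = sqrt(1/(1 - 4) - 25) = sqrt(1/(-3) - 25) = sqrt(-1/3 - 25) = sqrt(-76/3) = 2*I*sqrt(57)/3 ≈ 5.0332*I)
y + (39*v)*(-61) = 112015 + (39*(2*I*sqrt(57)/3))*(-61) = 112015 + (26*I*sqrt(57))*(-61) = 112015 - 1586*I*sqrt(57)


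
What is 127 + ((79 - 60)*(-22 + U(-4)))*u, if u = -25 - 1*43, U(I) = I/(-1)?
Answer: 23383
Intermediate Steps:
U(I) = -I (U(I) = I*(-1) = -I)
u = -68 (u = -25 - 43 = -68)
127 + ((79 - 60)*(-22 + U(-4)))*u = 127 + ((79 - 60)*(-22 - 1*(-4)))*(-68) = 127 + (19*(-22 + 4))*(-68) = 127 + (19*(-18))*(-68) = 127 - 342*(-68) = 127 + 23256 = 23383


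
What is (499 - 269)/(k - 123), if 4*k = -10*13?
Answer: -460/311 ≈ -1.4791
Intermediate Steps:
k = -65/2 (k = (-10*13)/4 = (¼)*(-130) = -65/2 ≈ -32.500)
(499 - 269)/(k - 123) = (499 - 269)/(-65/2 - 123) = 230/(-311/2) = 230*(-2/311) = -460/311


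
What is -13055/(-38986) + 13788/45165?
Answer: 375722681/586934230 ≈ 0.64014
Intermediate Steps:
-13055/(-38986) + 13788/45165 = -13055*(-1/38986) + 13788*(1/45165) = 13055/38986 + 4596/15055 = 375722681/586934230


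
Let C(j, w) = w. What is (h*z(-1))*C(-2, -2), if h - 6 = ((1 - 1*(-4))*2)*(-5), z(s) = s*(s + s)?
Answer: 176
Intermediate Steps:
z(s) = 2*s² (z(s) = s*(2*s) = 2*s²)
h = -44 (h = 6 + ((1 - 1*(-4))*2)*(-5) = 6 + ((1 + 4)*2)*(-5) = 6 + (5*2)*(-5) = 6 + 10*(-5) = 6 - 50 = -44)
(h*z(-1))*C(-2, -2) = -88*(-1)²*(-2) = -88*(-2) = 176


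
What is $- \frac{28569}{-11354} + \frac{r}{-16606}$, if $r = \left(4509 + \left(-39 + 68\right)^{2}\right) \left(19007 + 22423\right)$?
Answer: $- \frac{1258072680093}{94272262} \approx -13345.0$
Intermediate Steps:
$r = 221650500$ ($r = \left(4509 + 29^{2}\right) 41430 = \left(4509 + 841\right) 41430 = 5350 \cdot 41430 = 221650500$)
$- \frac{28569}{-11354} + \frac{r}{-16606} = - \frac{28569}{-11354} + \frac{221650500}{-16606} = \left(-28569\right) \left(- \frac{1}{11354}\right) + 221650500 \left(- \frac{1}{16606}\right) = \frac{28569}{11354} - \frac{110825250}{8303} = - \frac{1258072680093}{94272262}$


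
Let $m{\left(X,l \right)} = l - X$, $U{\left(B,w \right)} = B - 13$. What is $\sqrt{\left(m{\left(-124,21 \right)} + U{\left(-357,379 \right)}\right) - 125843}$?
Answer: $2 i \sqrt{31517} \approx 355.06 i$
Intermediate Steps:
$U{\left(B,w \right)} = -13 + B$
$\sqrt{\left(m{\left(-124,21 \right)} + U{\left(-357,379 \right)}\right) - 125843} = \sqrt{\left(\left(21 - -124\right) - 370\right) - 125843} = \sqrt{\left(\left(21 + 124\right) - 370\right) - 125843} = \sqrt{\left(145 - 370\right) - 125843} = \sqrt{-225 - 125843} = \sqrt{-126068} = 2 i \sqrt{31517}$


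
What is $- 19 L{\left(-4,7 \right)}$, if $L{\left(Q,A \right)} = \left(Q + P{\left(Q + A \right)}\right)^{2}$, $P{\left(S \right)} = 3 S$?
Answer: $-475$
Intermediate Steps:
$L{\left(Q,A \right)} = \left(3 A + 4 Q\right)^{2}$ ($L{\left(Q,A \right)} = \left(Q + 3 \left(Q + A\right)\right)^{2} = \left(Q + 3 \left(A + Q\right)\right)^{2} = \left(Q + \left(3 A + 3 Q\right)\right)^{2} = \left(3 A + 4 Q\right)^{2}$)
$- 19 L{\left(-4,7 \right)} = - 19 \left(3 \cdot 7 + 4 \left(-4\right)\right)^{2} = - 19 \left(21 - 16\right)^{2} = - 19 \cdot 5^{2} = \left(-19\right) 25 = -475$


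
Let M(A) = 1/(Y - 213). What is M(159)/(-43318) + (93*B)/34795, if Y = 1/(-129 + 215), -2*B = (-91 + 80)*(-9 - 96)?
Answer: -8522904941675/5521658953954 ≈ -1.5435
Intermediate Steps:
B = -1155/2 (B = -(-91 + 80)*(-9 - 96)/2 = -(-11)*(-105)/2 = -½*1155 = -1155/2 ≈ -577.50)
Y = 1/86 ≈ 0.011628
M(A) = -86/18317 (M(A) = 1/(1/86 - 213) = 1/(-18317/86) = -86/18317)
M(159)/(-43318) + (93*B)/34795 = -86/18317/(-43318) + (93*(-1155/2))/34795 = -86/18317*(-1/43318) - 107415/2*1/34795 = 43/396727903 - 21483/13918 = -8522904941675/5521658953954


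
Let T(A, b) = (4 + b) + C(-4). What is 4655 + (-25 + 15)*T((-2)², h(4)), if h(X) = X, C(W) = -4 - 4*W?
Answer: 4455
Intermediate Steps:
T(A, b) = 16 + b (T(A, b) = (4 + b) + (-4 - 4*(-4)) = (4 + b) + (-4 + 16) = (4 + b) + 12 = 16 + b)
4655 + (-25 + 15)*T((-2)², h(4)) = 4655 + (-25 + 15)*(16 + 4) = 4655 - 10*20 = 4655 - 200 = 4455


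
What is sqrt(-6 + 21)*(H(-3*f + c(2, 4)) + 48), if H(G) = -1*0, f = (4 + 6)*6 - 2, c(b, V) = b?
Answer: 48*sqrt(15) ≈ 185.90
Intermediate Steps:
f = 58 (f = 10*6 - 2 = 60 - 2 = 58)
H(G) = 0
sqrt(-6 + 21)*(H(-3*f + c(2, 4)) + 48) = sqrt(-6 + 21)*(0 + 48) = sqrt(15)*48 = 48*sqrt(15)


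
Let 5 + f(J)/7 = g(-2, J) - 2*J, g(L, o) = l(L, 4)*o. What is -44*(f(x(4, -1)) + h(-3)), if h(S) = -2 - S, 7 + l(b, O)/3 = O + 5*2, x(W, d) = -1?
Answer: 7348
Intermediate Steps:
l(b, O) = 9 + 3*O (l(b, O) = -21 + 3*(O + 5*2) = -21 + 3*(O + 10) = -21 + 3*(10 + O) = -21 + (30 + 3*O) = 9 + 3*O)
g(L, o) = 21*o (g(L, o) = (9 + 3*4)*o = (9 + 12)*o = 21*o)
f(J) = -35 + 133*J (f(J) = -35 + 7*(21*J - 2*J) = -35 + 7*(19*J) = -35 + 133*J)
-44*(f(x(4, -1)) + h(-3)) = -44*((-35 + 133*(-1)) + (-2 - 1*(-3))) = -44*((-35 - 133) + (-2 + 3)) = -44*(-168 + 1) = -44*(-167) = 7348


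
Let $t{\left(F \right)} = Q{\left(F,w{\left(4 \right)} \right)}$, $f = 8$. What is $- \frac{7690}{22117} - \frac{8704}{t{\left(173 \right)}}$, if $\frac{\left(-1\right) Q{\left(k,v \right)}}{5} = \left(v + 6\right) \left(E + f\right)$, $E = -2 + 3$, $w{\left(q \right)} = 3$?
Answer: $\frac{189391918}{8957385} \approx 21.144$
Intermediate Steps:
$E = 1$
$Q{\left(k,v \right)} = -270 - 45 v$ ($Q{\left(k,v \right)} = - 5 \left(v + 6\right) \left(1 + 8\right) = - 5 \left(6 + v\right) 9 = - 5 \left(54 + 9 v\right) = -270 - 45 v$)
$t{\left(F \right)} = -405$ ($t{\left(F \right)} = -270 - 135 = -405$)
$- \frac{7690}{22117} - \frac{8704}{t{\left(173 \right)}} = - \frac{7690}{22117} - \frac{8704}{-405} = \left(-7690\right) \frac{1}{22117} - - \frac{8704}{405} = - \frac{7690}{22117} + \frac{8704}{405} = \frac{189391918}{8957385}$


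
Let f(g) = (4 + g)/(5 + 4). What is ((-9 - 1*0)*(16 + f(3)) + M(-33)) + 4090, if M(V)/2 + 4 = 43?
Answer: 4017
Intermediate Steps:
M(V) = 78 (M(V) = -8 + 2*43 = -8 + 86 = 78)
f(g) = 4/9 + g/9 (f(g) = (4 + g)/9 = (4 + g)*(⅑) = 4/9 + g/9)
((-9 - 1*0)*(16 + f(3)) + M(-33)) + 4090 = ((-9 - 1*0)*(16 + (4/9 + (⅑)*3)) + 78) + 4090 = ((-9 + 0)*(16 + (4/9 + ⅓)) + 78) + 4090 = (-9*(16 + 7/9) + 78) + 4090 = (-9*151/9 + 78) + 4090 = (-151 + 78) + 4090 = -73 + 4090 = 4017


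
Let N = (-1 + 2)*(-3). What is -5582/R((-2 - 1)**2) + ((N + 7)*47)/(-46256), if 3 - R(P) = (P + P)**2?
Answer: 64535161/3712044 ≈ 17.385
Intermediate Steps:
N = -3 (N = 1*(-3) = -3)
R(P) = 3 - 4*P**2 (R(P) = 3 - (P + P)**2 = 3 - (2*P)**2 = 3 - 4*P**2)
-5582/R((-2 - 1)**2) + ((N + 7)*47)/(-46256) = -5582/(3 - 4*(-2 - 1)**4) + ((-3 + 7)*47)/(-46256) = -5582/(3 - 4*((-3)**2)**2) + (4*47)*(-1/46256) = -5582/(3 - 4*9**2) + 188*(-1/46256) = -5582/(3 - 4*81) - 47/11564 = -5582/(3 - 324) - 47/11564 = -5582/(-321) - 47/11564 = -5582*(-1/321) - 47/11564 = 5582/321 - 47/11564 = 64535161/3712044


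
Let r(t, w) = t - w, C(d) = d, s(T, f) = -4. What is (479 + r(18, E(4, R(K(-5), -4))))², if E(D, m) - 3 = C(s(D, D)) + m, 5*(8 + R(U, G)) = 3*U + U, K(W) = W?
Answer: 260100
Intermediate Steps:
R(U, G) = -8 + 4*U/5 (R(U, G) = -8 + (3*U + U)/5 = -8 + (4*U)/5 = -8 + 4*U/5)
E(D, m) = -1 + m (E(D, m) = 3 + (-4 + m) = -1 + m)
(479 + r(18, E(4, R(K(-5), -4))))² = (479 + (18 - (-1 + (-8 + (⅘)*(-5)))))² = (479 + (18 - (-1 + (-8 - 4))))² = (479 + (18 - (-1 - 12)))² = (479 + (18 - 1*(-13)))² = (479 + (18 + 13))² = (479 + 31)² = 510² = 260100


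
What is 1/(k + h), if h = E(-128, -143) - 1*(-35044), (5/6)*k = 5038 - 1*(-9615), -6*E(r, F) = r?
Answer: 15/789734 ≈ 1.8994e-5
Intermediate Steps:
E(r, F) = -r/6
k = 87918/5 (k = 6*(5038 - 1*(-9615))/5 = 6*(5038 + 9615)/5 = (6/5)*14653 = 87918/5 ≈ 17584.)
h = 105196/3 (h = -⅙*(-128) - 1*(-35044) = 64/3 + 35044 = 105196/3 ≈ 35065.)
1/(k + h) = 1/(87918/5 + 105196/3) = 1/(789734/15) = 15/789734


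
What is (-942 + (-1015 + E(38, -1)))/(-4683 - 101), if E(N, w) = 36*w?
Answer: 1993/4784 ≈ 0.41660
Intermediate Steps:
(-942 + (-1015 + E(38, -1)))/(-4683 - 101) = (-942 + (-1015 + 36*(-1)))/(-4683 - 101) = (-942 + (-1015 - 36))/(-4784) = (-942 - 1051)*(-1/4784) = -1993*(-1/4784) = 1993/4784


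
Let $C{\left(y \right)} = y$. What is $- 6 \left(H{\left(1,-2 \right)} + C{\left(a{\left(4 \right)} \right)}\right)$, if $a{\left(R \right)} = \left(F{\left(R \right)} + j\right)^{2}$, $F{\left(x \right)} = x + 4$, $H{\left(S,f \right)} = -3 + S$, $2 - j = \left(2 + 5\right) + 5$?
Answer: $-12$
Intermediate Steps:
$j = -10$ ($j = 2 - \left(\left(2 + 5\right) + 5\right) = 2 - \left(7 + 5\right) = 2 - 12 = -10$)
$F{\left(x \right)} = 4 + x$
$a{\left(R \right)} = \left(-6 + R\right)^{2}$ ($a{\left(R \right)} = \left(\left(4 + R\right) - 10\right)^{2} = \left(-6 + R\right)^{2}$)
$- 6 \left(H{\left(1,-2 \right)} + C{\left(a{\left(4 \right)} \right)}\right) = - 6 \left(\left(-3 + 1\right) + \left(-6 + 4\right)^{2}\right) = - 6 \left(-2 + \left(-2\right)^{2}\right) = - 6 \left(-2 + 4\right) = \left(-6\right) 2 = -12$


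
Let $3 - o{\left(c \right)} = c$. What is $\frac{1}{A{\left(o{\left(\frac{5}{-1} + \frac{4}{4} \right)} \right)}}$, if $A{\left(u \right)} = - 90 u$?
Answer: $- \frac{1}{630} \approx -0.0015873$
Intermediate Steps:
$o{\left(c \right)} = 3 - c$
$\frac{1}{A{\left(o{\left(\frac{5}{-1} + \frac{4}{4} \right)} \right)}} = \frac{1}{\left(-90\right) \left(3 - \left(\frac{5}{-1} + \frac{4}{4}\right)\right)} = \frac{1}{\left(-90\right) \left(3 - \left(5 \left(-1\right) + 4 \cdot \frac{1}{4}\right)\right)} = \frac{1}{\left(-90\right) \left(3 - \left(-5 + 1\right)\right)} = \frac{1}{\left(-90\right) \left(3 - -4\right)} = \frac{1}{\left(-90\right) \left(3 + 4\right)} = \frac{1}{\left(-90\right) 7} = \frac{1}{-630} = - \frac{1}{630}$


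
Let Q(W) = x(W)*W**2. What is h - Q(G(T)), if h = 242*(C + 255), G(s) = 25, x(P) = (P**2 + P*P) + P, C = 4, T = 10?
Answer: -734197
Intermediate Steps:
x(P) = P + 2*P**2 (x(P) = (P**2 + P**2) + P = 2*P**2 + P = P + 2*P**2)
h = 62678 (h = 242*(4 + 255) = 242*259 = 62678)
Q(W) = W**3*(1 + 2*W) (Q(W) = (W*(1 + 2*W))*W**2 = W**3*(1 + 2*W))
h - Q(G(T)) = 62678 - 25**3*(1 + 2*25) = 62678 - 15625*(1 + 50) = 62678 - 15625*51 = 62678 - 1*796875 = 62678 - 796875 = -734197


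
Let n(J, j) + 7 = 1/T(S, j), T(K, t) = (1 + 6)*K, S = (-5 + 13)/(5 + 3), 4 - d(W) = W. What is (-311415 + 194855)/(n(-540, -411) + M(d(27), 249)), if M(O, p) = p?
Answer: -163184/339 ≈ -481.37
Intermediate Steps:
d(W) = 4 - W
S = 1 (S = 8/8 = 8*(⅛) = 1)
T(K, t) = 7*K
n(J, j) = -48/7 (n(J, j) = -7 + 1/(7*1) = -7 + 1/7 = -7 + ⅐ = -48/7)
(-311415 + 194855)/(n(-540, -411) + M(d(27), 249)) = (-311415 + 194855)/(-48/7 + 249) = -116560/1695/7 = -116560*7/1695 = -163184/339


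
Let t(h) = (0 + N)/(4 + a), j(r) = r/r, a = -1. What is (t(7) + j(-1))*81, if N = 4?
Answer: 189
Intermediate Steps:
j(r) = 1
t(h) = 4/3 (t(h) = (0 + 4)/(4 - 1) = 4/3)
(t(7) + j(-1))*81 = (4/3 + 1)*81 = (7/3)*81 = 189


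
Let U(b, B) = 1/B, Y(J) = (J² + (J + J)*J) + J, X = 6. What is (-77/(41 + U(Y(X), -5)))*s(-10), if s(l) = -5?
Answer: 1925/204 ≈ 9.4363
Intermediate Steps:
Y(J) = J + 3*J² (Y(J) = (J² + (2*J)*J) + J = (J² + 2*J²) + J = 3*J² + J = J + 3*J²)
(-77/(41 + U(Y(X), -5)))*s(-10) = (-77/(41 + 1/(-5)))*(-5) = (-77/(41 - ⅕))*(-5) = (-77/(204/5))*(-5) = ((5/204)*(-77))*(-5) = -385/204*(-5) = 1925/204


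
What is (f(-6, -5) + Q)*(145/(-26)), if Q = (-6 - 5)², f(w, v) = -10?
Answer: -16095/26 ≈ -619.04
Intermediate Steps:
Q = 121 (Q = (-11)² = 121)
(f(-6, -5) + Q)*(145/(-26)) = (-10 + 121)*(145/(-26)) = 111*(145*(-1/26)) = 111*(-145/26) = -16095/26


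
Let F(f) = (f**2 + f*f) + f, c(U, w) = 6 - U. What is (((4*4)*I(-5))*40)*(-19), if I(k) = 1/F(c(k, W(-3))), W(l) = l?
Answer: -12160/253 ≈ -48.063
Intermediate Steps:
F(f) = f + 2*f**2 (F(f) = (f**2 + f**2) + f = 2*f**2 + f = f + 2*f**2)
I(k) = 1/((6 - k)*(13 - 2*k)) (I(k) = 1/((6 - k)*(1 + 2*(6 - k))) = 1/((6 - k)*(1 + (12 - 2*k))) = 1/((6 - k)*(13 - 2*k)))
(((4*4)*I(-5))*40)*(-19) = (((4*4)*(1/((-13 + 2*(-5))*(-6 - 5))))*40)*(-19) = ((16*(1/(-13 - 10*(-11))))*40)*(-19) = ((16*(-1/11/(-23)))*40)*(-19) = ((16*(-1/23*(-1/11)))*40)*(-19) = ((16*(1/253))*40)*(-19) = ((16/253)*40)*(-19) = (640/253)*(-19) = -12160/253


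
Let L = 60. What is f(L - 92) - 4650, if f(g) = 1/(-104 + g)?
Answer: -632401/136 ≈ -4650.0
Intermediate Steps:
f(L - 92) - 4650 = 1/(-104 + (60 - 92)) - 4650 = 1/(-104 - 32) - 4650 = 1/(-136) - 4650 = -1/136 - 4650 = -632401/136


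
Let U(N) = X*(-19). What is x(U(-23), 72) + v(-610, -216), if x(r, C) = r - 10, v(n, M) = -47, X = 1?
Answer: -76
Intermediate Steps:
U(N) = -19 (U(N) = 1*(-19) = -19)
x(r, C) = -10 + r
x(U(-23), 72) + v(-610, -216) = (-10 - 19) - 47 = -29 - 47 = -76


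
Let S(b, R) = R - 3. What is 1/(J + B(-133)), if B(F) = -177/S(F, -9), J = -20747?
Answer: -4/82929 ≈ -4.8234e-5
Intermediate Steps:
S(b, R) = -3 + R
B(F) = 59/4 (B(F) = -177/(-3 - 9) = -177/(-12) = -177*(-1/12) = 59/4)
1/(J + B(-133)) = 1/(-20747 + 59/4) = 1/(-82929/4) = -4/82929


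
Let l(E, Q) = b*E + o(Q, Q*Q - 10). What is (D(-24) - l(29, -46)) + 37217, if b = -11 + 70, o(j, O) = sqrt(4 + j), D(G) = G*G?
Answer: 36082 - I*sqrt(42) ≈ 36082.0 - 6.4807*I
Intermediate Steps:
D(G) = G**2
b = 59
l(E, Q) = sqrt(4 + Q) + 59*E (l(E, Q) = 59*E + sqrt(4 + Q) = sqrt(4 + Q) + 59*E)
(D(-24) - l(29, -46)) + 37217 = ((-24)**2 - (sqrt(4 - 46) + 59*29)) + 37217 = (576 - (sqrt(-42) + 1711)) + 37217 = (576 - (I*sqrt(42) + 1711)) + 37217 = (576 - (1711 + I*sqrt(42))) + 37217 = (576 + (-1711 - I*sqrt(42))) + 37217 = (-1135 - I*sqrt(42)) + 37217 = 36082 - I*sqrt(42)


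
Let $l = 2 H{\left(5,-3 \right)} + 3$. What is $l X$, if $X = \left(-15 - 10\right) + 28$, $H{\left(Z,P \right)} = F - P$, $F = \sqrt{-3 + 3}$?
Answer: $27$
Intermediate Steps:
$F = 0$ ($F = \sqrt{0} = 0$)
$H{\left(Z,P \right)} = - P$ ($H{\left(Z,P \right)} = 0 - P = - P$)
$l = 9$ ($l = 2 \left(\left(-1\right) \left(-3\right)\right) + 3 = 2 \cdot 3 + 3 = 6 + 3 = 9$)
$X = 3$ ($X = -25 + 28 = 3$)
$l X = 9 \cdot 3 = 27$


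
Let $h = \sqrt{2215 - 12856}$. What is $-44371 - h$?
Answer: $-44371 - i \sqrt{10641} \approx -44371.0 - 103.16 i$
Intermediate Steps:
$h = i \sqrt{10641}$ ($h = \sqrt{-10641} = i \sqrt{10641} \approx 103.16 i$)
$-44371 - h = -44371 - i \sqrt{10641}$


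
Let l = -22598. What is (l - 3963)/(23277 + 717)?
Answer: -26561/23994 ≈ -1.1070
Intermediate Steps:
(l - 3963)/(23277 + 717) = (-22598 - 3963)/(23277 + 717) = -26561/23994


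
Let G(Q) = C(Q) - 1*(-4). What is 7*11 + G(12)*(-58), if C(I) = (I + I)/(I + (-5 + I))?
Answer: -4337/19 ≈ -228.26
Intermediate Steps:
C(I) = 2*I/(-5 + 2*I) (C(I) = (2*I)/(-5 + 2*I) = 2*I/(-5 + 2*I))
G(Q) = 4 + 2*Q/(-5 + 2*Q) (G(Q) = 2*Q/(-5 + 2*Q) - 1*(-4) = 2*Q/(-5 + 2*Q) + 4 = 4 + 2*Q/(-5 + 2*Q))
7*11 + G(12)*(-58) = 7*11 + (10*(-2 + 12)/(-5 + 2*12))*(-58) = 77 + (10*10/(-5 + 24))*(-58) = 77 + (10*10/19)*(-58) = 77 + (10*(1/19)*10)*(-58) = 77 + (100/19)*(-58) = 77 - 5800/19 = -4337/19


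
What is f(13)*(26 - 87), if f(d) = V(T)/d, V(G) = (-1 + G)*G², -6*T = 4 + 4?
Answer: 6832/351 ≈ 19.464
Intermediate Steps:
T = -4/3 (T = -(4 + 4)/6 = -⅙*8 = -4/3 ≈ -1.3333)
V(G) = G²*(-1 + G)
f(d) = -112/(27*d) (f(d) = ((-4/3)²*(-1 - 4/3))/d = ((16/9)*(-7/3))/d = -112/(27*d))
f(13)*(26 - 87) = (-112/27/13)*(26 - 87) = -112/27*1/13*(-61) = -112/351*(-61) = 6832/351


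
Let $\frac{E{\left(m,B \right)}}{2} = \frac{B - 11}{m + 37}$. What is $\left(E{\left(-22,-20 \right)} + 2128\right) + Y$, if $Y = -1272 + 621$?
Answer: $\frac{22093}{15} \approx 1472.9$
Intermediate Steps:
$Y = -651$
$E{\left(m,B \right)} = \frac{2 \left(-11 + B\right)}{37 + m}$ ($E{\left(m,B \right)} = 2 \frac{B - 11}{m + 37} = 2 \frac{-11 + B}{37 + m} = \frac{2 \left(-11 + B\right)}{37 + m}$)
$\left(E{\left(-22,-20 \right)} + 2128\right) + Y = \left(\frac{2 \left(-11 - 20\right)}{37 - 22} + 2128\right) - 651 = \left(2 \cdot \frac{1}{15} \left(-31\right) + 2128\right) - 651 = \left(- \frac{62}{15} + 2128\right) - 651 = \frac{31858}{15} - 651 = \frac{22093}{15}$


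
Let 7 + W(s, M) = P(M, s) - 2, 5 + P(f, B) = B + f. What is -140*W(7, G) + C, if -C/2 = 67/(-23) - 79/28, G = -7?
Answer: 634813/322 ≈ 1971.5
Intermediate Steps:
P(f, B) = -5 + B + f (P(f, B) = -5 + (B + f) = -5 + B + f)
W(s, M) = -14 + M + s (W(s, M) = -7 + ((-5 + s + M) - 2) = -7 + ((-5 + M + s) - 2) = -7 + (-7 + M + s) = -14 + M + s)
C = 3693/322 (C = -2*(67/(-23) - 79/28) = -2*(67*(-1/23) - 79*1/28) = -2*(-67/23 - 79/28) = -2*(-3693/644) = 3693/322 ≈ 11.469)
-140*W(7, G) + C = -140*(-14 - 7 + 7) + 3693/322 = -140*(-14) + 3693/322 = 1960 + 3693/322 = 634813/322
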